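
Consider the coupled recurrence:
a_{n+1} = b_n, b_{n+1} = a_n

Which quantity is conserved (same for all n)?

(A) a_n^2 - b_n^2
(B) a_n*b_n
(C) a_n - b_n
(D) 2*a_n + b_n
B

Replace a_n by a_{n+1} = b_n and b_n by b_{n+1} = a_n in each option and simplify:
(A) a_n^2 - b_n^2  ->  (b_n)^2 - (a_n)^2 = -a_n^2 + b_n^2   [not conserved]
(B) a_n*b_n  ->  (b_n)*(a_n) = a_n*b_n   [conserved]
(C) a_n - b_n  ->  (b_n) - (a_n) = -a_n + b_n   [not conserved]
(D) 2*a_n + b_n  ->  2*(b_n) + (a_n) = a_n + 2*b_n   [not conserved]

Only (B) a_n*b_n returns to itself after one step, so it is the conserved quantity.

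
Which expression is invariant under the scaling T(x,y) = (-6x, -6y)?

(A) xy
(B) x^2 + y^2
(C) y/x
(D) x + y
C

Under the uniform scaling T(x,y) = (-6x, -6y):
Substitute the transformed coordinates into each option and compare with the original:
(A) xy  ->  (-6x)(-6y) = 36xy   [differs from xy: not invariant]
(B) x^2 + y^2  ->  (-6x)^2 + (-6y)^2 = 36x^2 + 36y^2   [differs from x^2 + y^2: not invariant]
(C) y/x  ->  (-6y)/(-6x) = y/x   [equals y/x: invariant]
(D) x + y  ->  (-6x) + (-6y) = -6x - 6y   [differs from x + y: not invariant]

Only option (C), y/x, is unchanged by the transformation.
The common factor -6 cancels in a ratio of coordinates, while sums, products and sums of squares pick up factors of -6 or 36.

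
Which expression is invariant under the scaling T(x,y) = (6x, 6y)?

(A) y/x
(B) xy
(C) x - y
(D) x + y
A

Under the uniform scaling T(x,y) = (6x, 6y):
Substitute the transformed coordinates into each option and compare with the original:
(A) y/x  ->  (6y)/(6x) = y/x   [equals y/x: invariant]
(B) xy  ->  (6x)(6y) = 36xy   [differs from xy: not invariant]
(C) x - y  ->  (6x) - (6y) = 6x - 6y   [differs from x - y: not invariant]
(D) x + y  ->  (6x) + (6y) = 6x + 6y   [differs from x + y: not invariant]

Only option (A), y/x, is unchanged by the transformation.
The common factor 6 cancels in a ratio of coordinates, while sums, products and sums of squares pick up factors of 6 or 36.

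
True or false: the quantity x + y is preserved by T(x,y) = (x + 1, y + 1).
False

Substitute T(x,y) = (x + 1, y + 1) into the expression and compare with the original.

Original: x + y
After applying T: (x + 1) + (y + 1) = x + y + 2

This differs from the original x + y (difference: 2), so the expression is NOT invariant.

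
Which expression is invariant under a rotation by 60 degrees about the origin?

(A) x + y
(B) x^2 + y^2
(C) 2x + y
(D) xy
B

A rotation by 60 degrees sends (x, y) to (x/2 - sqrt(3)y/2, sqrt(3)x/2 + y/2).
Substitute the transformed coordinates into each option and compare with the original:
(A) x + y  ->  (x/2 - sqrt(3)y/2) + (sqrt(3)x/2 + y/2) = x/2 + sqrt(3)x/2 - sqrt(3)y/2 + y/2   [differs from x + y: not invariant]
(B) x^2 + y^2  ->  (x/2 - sqrt(3)y/2)^2 + (sqrt(3)x/2 + y/2)^2 = x^2 + y^2   [equals x^2 + y^2: invariant]
(C) 2x + y  ->  2(x/2 - sqrt(3)y/2) + (sqrt(3)x/2 + y/2) = sqrt(3)x/2 + x - sqrt(3)y + y/2   [differs from 2x + y: not invariant]
(D) xy  ->  (x/2 - sqrt(3)y/2)(sqrt(3)x/2 + y/2) = sqrt(3)x^2/4 - xy/2 - sqrt(3)y^2/4   [differs from xy: not invariant]

Only option (B), x^2 + y^2, is unchanged by the transformation.
Geometrically, x^2 + y^2 is the squared distance from the origin, which every rotation about the origin preserves.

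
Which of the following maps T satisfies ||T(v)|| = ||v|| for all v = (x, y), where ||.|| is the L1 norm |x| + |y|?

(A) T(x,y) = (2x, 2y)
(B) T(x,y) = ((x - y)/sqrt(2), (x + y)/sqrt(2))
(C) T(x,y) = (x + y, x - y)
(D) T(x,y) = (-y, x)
D

A transformation preserves a norm if ||T(v)|| = ||v|| for every v; a single vector where the norm changes rules an option out.

(A) T(x,y) = (2x, 2y): v = (1, 0) has norm |1| + |0| = 1, but T(v) = (2, 0) has norm 2 -- not preserved.
(B) T(x,y) = ((x - y)/sqrt(2), (x + y)/sqrt(2)): v = (1, 0) has norm |1| + |0| = 1, but T(v) = (sqrt(2)/2, sqrt(2)/2) has norm sqrt(2) -- not preserved.
(C) T(x,y) = (x + y, x - y): v = (1, 0) has norm |1| + |0| = 1, but T(v) = (1, 1) has norm 2 -- not preserved.
(D) T(x,y) = (-y, x): preserves the norm -- it only permutes the coordinates and/or flips signs, which leaves |x| + |y| unchanged.

Therefore the answer is (D).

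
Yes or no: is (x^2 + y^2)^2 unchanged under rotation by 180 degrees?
Yes

Applying rotation by 180 degrees: x' = x*cos(180 degrees) - y*sin(180 degrees) = -x, y' = x*sin(180 degrees) + y*cos(180 degrees) = -y

Substituting into (x^2 + y^2)^2:
((-x)^2 + (-y)^2)^2
= x^4 + 2x^2y^2 + y^4 = (x^2 + y^2)^2

This equals the original expression (x^2 + y^2)^2, so it IS invariant.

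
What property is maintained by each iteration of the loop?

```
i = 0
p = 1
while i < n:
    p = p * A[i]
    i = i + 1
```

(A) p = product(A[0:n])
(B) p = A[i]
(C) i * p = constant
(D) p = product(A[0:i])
D

A loop invariant must hold before the first iteration and be re-established by every execution of the body.

(D) p = product(A[0:i]): Initially i = 0 and p = 1 = product of the empty slice A[0:0]. If p = product(A[0:i]) holds at the top of an iteration, the body sets p to product(A[0:i]) * A[i] = product(A[0:i+1]) and then i to i+1, so the property is restored. At exit i = n, giving p = product(A[0:n]).

The other options fail:
(A) p = product(A[0:n]): false before the loop (p = 1, not the full product) -- it only becomes true at exit.
(B) p = A[i]: after the first iteration p = A[0] but i = 1; in general p is a product of several elements, not a single one.
(C) i * p = constant: initially i * p = 0, but after one iteration it is 1 * A[0], which is nonzero in general.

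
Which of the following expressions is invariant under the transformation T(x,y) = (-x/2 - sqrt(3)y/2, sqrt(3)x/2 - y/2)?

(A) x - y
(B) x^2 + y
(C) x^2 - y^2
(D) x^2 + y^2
D

An expression E(x,y) is invariant under T if E(T(x,y)) = E(x,y). Here T(x,y) = (-x/2 - sqrt(3)y/2, sqrt(3)x/2 - y/2).
Substitute the transformed coordinates into each option and compare with the original:
(A) x - y  ->  (-x/2 - sqrt(3)y/2) - (sqrt(3)x/2 - y/2) = -sqrt(3)x/2 - x/2 - sqrt(3)y/2 + y/2   [differs from x - y: not invariant]
(B) x^2 + y  ->  (-x/2 - sqrt(3)y/2)^2 + (sqrt(3)x/2 - y/2) = x^2/4 + sqrt(3)xy/2 + sqrt(3)x/2 + 3y^2/4 - y/2   [differs from x^2 + y: not invariant]
(C) x^2 - y^2  ->  (-x/2 - sqrt(3)y/2)^2 - (sqrt(3)x/2 - y/2)^2 = -x^2/2 + sqrt(3)xy + y^2/2   [differs from x^2 - y^2: not invariant]
(D) x^2 + y^2  ->  (-x/2 - sqrt(3)y/2)^2 + (sqrt(3)x/2 - y/2)^2 = x^2 + y^2   [equals x^2 + y^2: invariant]

Only option (D), x^2 + y^2, is unchanged by the transformation.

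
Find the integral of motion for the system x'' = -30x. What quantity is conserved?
E = (x')^2 + 30x^2

Multiply the equation by x':
x' * x'' = -30x * x'
The left side is d/dt[(x')^2/2] and the right side is d/dt[-30x^2/2], so
d/dt[(x')^2/2 + 30x^2/2] = 0, i.e. (x')^2/2 + 30x^2/2 = constant.
Multiplying by 2, the integral of motion is E = (x')^2 + 30x^2.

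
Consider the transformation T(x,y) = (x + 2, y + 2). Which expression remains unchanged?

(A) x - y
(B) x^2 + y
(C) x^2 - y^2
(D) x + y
A

An expression E(x,y) is invariant under T if E(T(x,y)) = E(x,y). Here T(x,y) = (x + 2, y + 2).
Substitute the transformed coordinates into each option and compare with the original:
(A) x - y  ->  (x + 2) - (y + 2) = x - y   [equals x - y: invariant]
(B) x^2 + y  ->  (x + 2)^2 + (y + 2) = x^2 + 4x + y + 6   [differs from x^2 + y: not invariant]
(C) x^2 - y^2  ->  (x + 2)^2 - (y + 2)^2 = x^2 + 4x - y^2 - 4y   [differs from x^2 - y^2: not invariant]
(D) x + y  ->  (x + 2) + (y + 2) = x + y + 4   [differs from x + y: not invariant]

Only option (A), x - y, is unchanged by the transformation.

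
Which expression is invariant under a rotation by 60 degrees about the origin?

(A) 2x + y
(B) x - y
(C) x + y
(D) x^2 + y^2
D

A rotation by 60 degrees sends (x, y) to (x/2 - sqrt(3)y/2, sqrt(3)x/2 + y/2).
Substitute the transformed coordinates into each option and compare with the original:
(A) 2x + y  ->  2(x/2 - sqrt(3)y/2) + (sqrt(3)x/2 + y/2) = sqrt(3)x/2 + x - sqrt(3)y + y/2   [differs from 2x + y: not invariant]
(B) x - y  ->  (x/2 - sqrt(3)y/2) - (sqrt(3)x/2 + y/2) = -sqrt(3)x/2 + x/2 - sqrt(3)y/2 - y/2   [differs from x - y: not invariant]
(C) x + y  ->  (x/2 - sqrt(3)y/2) + (sqrt(3)x/2 + y/2) = x/2 + sqrt(3)x/2 - sqrt(3)y/2 + y/2   [differs from x + y: not invariant]
(D) x^2 + y^2  ->  (x/2 - sqrt(3)y/2)^2 + (sqrt(3)x/2 + y/2)^2 = x^2 + y^2   [equals x^2 + y^2: invariant]

Only option (D), x^2 + y^2, is unchanged by the transformation.
Geometrically, x^2 + y^2 is the squared distance from the origin, which every rotation about the origin preserves.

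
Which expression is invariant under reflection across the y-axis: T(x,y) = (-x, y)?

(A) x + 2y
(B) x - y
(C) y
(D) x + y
C

The map is reflection across the y-axis: T(x,y) = (-x, y).
Substitute the transformed coordinates into each option and compare with the original:
(A) x + 2y  ->  (-x) + 2(y) = -x + 2y   [differs from x + 2y: not invariant]
(B) x - y  ->  (-x) - (y) = -x - y   [differs from x - y: not invariant]
(C) y  ->  (y) = y   [equals y: invariant]
(D) x + y  ->  (-x) + (y) = -x + y   [differs from x + y: not invariant]

Only option (C), y, is unchanged by the transformation.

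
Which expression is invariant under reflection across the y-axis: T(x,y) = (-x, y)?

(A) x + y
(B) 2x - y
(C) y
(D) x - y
C

The map is reflection across the y-axis: T(x,y) = (-x, y).
Substitute the transformed coordinates into each option and compare with the original:
(A) x + y  ->  (-x) + (y) = -x + y   [differs from x + y: not invariant]
(B) 2x - y  ->  2(-x) - (y) = -2x - y   [differs from 2x - y: not invariant]
(C) y  ->  (y) = y   [equals y: invariant]
(D) x - y  ->  (-x) - (y) = -x - y   [differs from x - y: not invariant]

Only option (C), y, is unchanged by the transformation.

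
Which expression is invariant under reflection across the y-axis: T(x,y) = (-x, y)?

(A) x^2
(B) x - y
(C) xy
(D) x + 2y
A

The map is reflection across the y-axis: T(x,y) = (-x, y).
Substitute the transformed coordinates into each option and compare with the original:
(A) x^2  ->  (-x)^2 = x^2   [equals x^2: invariant]
(B) x - y  ->  (-x) - (y) = -x - y   [differs from x - y: not invariant]
(C) xy  ->  (-x)(y) = -xy   [differs from xy: not invariant]
(D) x + 2y  ->  (-x) + 2(y) = -x + 2y   [differs from x + 2y: not invariant]

Only option (A), x^2, is unchanged by the transformation.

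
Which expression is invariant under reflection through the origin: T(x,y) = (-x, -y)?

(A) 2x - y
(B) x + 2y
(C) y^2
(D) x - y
C

The map is reflection through the origin: T(x,y) = (-x, -y).
Substitute the transformed coordinates into each option and compare with the original:
(A) 2x - y  ->  2(-x) - (-y) = -2x + y   [differs from 2x - y: not invariant]
(B) x + 2y  ->  (-x) + 2(-y) = -x - 2y   [differs from x + 2y: not invariant]
(C) y^2  ->  (-y)^2 = y^2   [equals y^2: invariant]
(D) x - y  ->  (-x) - (-y) = -x + y   [differs from x - y: not invariant]

Only option (C), y^2, is unchanged by the transformation.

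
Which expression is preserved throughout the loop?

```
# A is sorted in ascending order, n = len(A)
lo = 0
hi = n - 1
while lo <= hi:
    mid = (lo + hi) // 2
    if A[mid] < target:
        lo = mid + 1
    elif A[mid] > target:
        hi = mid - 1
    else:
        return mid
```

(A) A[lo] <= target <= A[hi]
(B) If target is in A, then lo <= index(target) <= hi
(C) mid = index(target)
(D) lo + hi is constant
B

A loop invariant must hold before the first iteration and be re-established by every execution of the body.

(B) If target is in A, then lo <= index(target) <= hi: Before the loop [lo, hi] = [0, n-1] covers every index. When A[mid] < target, sortedness puts target strictly to the right of mid, so setting lo = mid + 1 keeps index(target) in [lo, hi]; symmetrically for hi = mid - 1. Hence 'if target is in A then lo <= index(target) <= hi' holds after every iteration, and when lo > hi it proves target is absent.

The other options fail:
(A) A[lo] <= target <= A[hi]: fails when target is not in A (e.g. target < A[0] already violates it before the loop), so it is not maintained in general.
(C) mid = index(target): mid is just the current probe; it equals index(target) only on the iteration that returns.
(D) lo + hi is constant: each iteration moves exactly one of lo, hi, so lo + hi changes (e.g. 0 + (n-1) becomes (mid+1) + (n-1)).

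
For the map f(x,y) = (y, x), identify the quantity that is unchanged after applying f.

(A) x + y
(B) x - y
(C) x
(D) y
A

For f(x,y) = (y, x):
After applying f: x' = y, y' = x. So x' + y' = y + x = x + y.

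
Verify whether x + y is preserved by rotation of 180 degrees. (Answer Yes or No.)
No

Applying rotation by 180 degrees: x' = x*cos(180 degrees) - y*sin(180 degrees) = -x, y' = x*sin(180 degrees) + y*cos(180 degrees) = -y

Substituting into x + y:
(-x) + (-y)
= -x - y

This differs from the original expression x + y, so it is NOT invariant.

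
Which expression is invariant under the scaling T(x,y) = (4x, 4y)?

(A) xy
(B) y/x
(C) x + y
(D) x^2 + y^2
B

Under the uniform scaling T(x,y) = (4x, 4y):
Substitute the transformed coordinates into each option and compare with the original:
(A) xy  ->  (4x)(4y) = 16xy   [differs from xy: not invariant]
(B) y/x  ->  (4y)/(4x) = y/x   [equals y/x: invariant]
(C) x + y  ->  (4x) + (4y) = 4x + 4y   [differs from x + y: not invariant]
(D) x^2 + y^2  ->  (4x)^2 + (4y)^2 = 16x^2 + 16y^2   [differs from x^2 + y^2: not invariant]

Only option (B), y/x, is unchanged by the transformation.
The common factor 4 cancels in a ratio of coordinates, while sums, products and sums of squares pick up factors of 4 or 16.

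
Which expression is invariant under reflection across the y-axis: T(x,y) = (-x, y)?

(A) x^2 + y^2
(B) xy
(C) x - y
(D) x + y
A

The map is reflection across the y-axis: T(x,y) = (-x, y).
Substitute the transformed coordinates into each option and compare with the original:
(A) x^2 + y^2  ->  (-x)^2 + (y)^2 = x^2 + y^2   [equals x^2 + y^2: invariant]
(B) xy  ->  (-x)(y) = -xy   [differs from xy: not invariant]
(C) x - y  ->  (-x) - (y) = -x - y   [differs from x - y: not invariant]
(D) x + y  ->  (-x) + (y) = -x + y   [differs from x + y: not invariant]

Only option (A), x^2 + y^2, is unchanged by the transformation.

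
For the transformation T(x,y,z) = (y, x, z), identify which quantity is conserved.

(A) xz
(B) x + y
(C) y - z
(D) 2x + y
B

Apply T(x,y,z) = (y, x, z) to each option, i.e. replace (x, y, z) by the transformed coordinates.
Substitute the transformed coordinates into each option and compare with the original:
(A) xz  ->  (y)(z) = yz   [differs from xz: not invariant]
(B) x + y  ->  (y) + (x) = x + y   [equals x + y: invariant]
(C) y - z  ->  (x) - (z) = x - z   [differs from y - z: not invariant]
(D) 2x + y  ->  2(y) + (x) = x + 2y   [differs from 2x + y: not invariant]

Only option (B), x + y, is unchanged by the transformation.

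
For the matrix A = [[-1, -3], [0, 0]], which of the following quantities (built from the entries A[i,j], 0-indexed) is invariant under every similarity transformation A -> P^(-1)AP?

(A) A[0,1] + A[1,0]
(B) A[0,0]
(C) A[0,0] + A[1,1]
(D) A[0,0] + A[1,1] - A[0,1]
C

A[0,0] + A[1,1] is the trace of A. By the cyclic property of the trace, tr(P^(-1)AP) = tr(APP^(-1)) = tr(A), so it is the same for every matrix similar to A.

The other combinations are not similarity invariants. For example, take P = [[2, 1], [1, 1]] (det P = 1), so P^(-1) = [[1, -1], [-1, 2]] and
B = P^(-1)AP = [[-5, -4], [5, 4]].
Evaluating each option on A and on B:
(A) A[0,1] + A[1,0]: -3 for A, 1 for B -> changes
(B) A[0,0]: -1 for A, -5 for B -> changes
(C) A[0,0] + A[1,1]: -1 for A, -1 for B -> unchanged
(D) A[0,0] + A[1,1] - A[0,1]: 2 for A, 3 for B -> changes

Only (C) A[0,0] + A[1,1] = -1 survives (and it does so for every P, not just this one), so it is the invariant.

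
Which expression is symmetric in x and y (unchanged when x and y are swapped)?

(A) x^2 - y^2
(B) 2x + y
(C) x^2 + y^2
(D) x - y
C

A symmetric expression is unchanged when the variables are permuted; here the transformation to test is the swap (x, y) -> (y, x).
Substitute the transformed coordinates into each option and compare with the original:
(A) x^2 - y^2  ->  (y)^2 - (x)^2 = -x^2 + y^2   [differs from x^2 - y^2: not invariant]
(B) 2x + y  ->  2(y) + (x) = x + 2y   [differs from 2x + y: not invariant]
(C) x^2 + y^2  ->  (y)^2 + (x)^2 = x^2 + y^2   [equals x^2 + y^2: invariant]
(D) x - y  ->  (y) - (x) = -x + y   [differs from x - y: not invariant]

Only option (C), x^2 + y^2, is unchanged by the transformation.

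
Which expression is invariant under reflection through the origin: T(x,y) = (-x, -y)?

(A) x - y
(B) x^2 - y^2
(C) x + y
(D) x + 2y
B

The map is reflection through the origin: T(x,y) = (-x, -y).
Substitute the transformed coordinates into each option and compare with the original:
(A) x - y  ->  (-x) - (-y) = -x + y   [differs from x - y: not invariant]
(B) x^2 - y^2  ->  (-x)^2 - (-y)^2 = x^2 - y^2   [equals x^2 - y^2: invariant]
(C) x + y  ->  (-x) + (-y) = -x - y   [differs from x + y: not invariant]
(D) x + 2y  ->  (-x) + 2(-y) = -x - 2y   [differs from x + 2y: not invariant]

Only option (B), x^2 - y^2, is unchanged by the transformation.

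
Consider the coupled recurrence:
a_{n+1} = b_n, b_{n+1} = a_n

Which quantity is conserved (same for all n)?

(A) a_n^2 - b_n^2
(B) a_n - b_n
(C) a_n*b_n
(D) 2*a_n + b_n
C

Replace a_n by a_{n+1} = b_n and b_n by b_{n+1} = a_n in each option and simplify:
(A) a_n^2 - b_n^2  ->  (b_n)^2 - (a_n)^2 = -a_n^2 + b_n^2   [not conserved]
(B) a_n - b_n  ->  (b_n) - (a_n) = -a_n + b_n   [not conserved]
(C) a_n*b_n  ->  (b_n)*(a_n) = a_n*b_n   [conserved]
(D) 2*a_n + b_n  ->  2*(b_n) + (a_n) = a_n + 2*b_n   [not conserved]

Only (C) a_n*b_n returns to itself after one step, so it is the conserved quantity.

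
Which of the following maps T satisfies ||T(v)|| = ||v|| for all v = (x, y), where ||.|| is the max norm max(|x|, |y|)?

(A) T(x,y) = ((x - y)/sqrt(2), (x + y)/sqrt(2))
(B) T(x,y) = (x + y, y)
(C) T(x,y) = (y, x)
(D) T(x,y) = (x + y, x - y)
C

A transformation preserves a norm if ||T(v)|| = ||v|| for every v; a single vector where the norm changes rules an option out.

(A) T(x,y) = ((x - y)/sqrt(2), (x + y)/sqrt(2)): v = (1, 0) has norm max(|1|, |0|) = 1, but T(v) = (sqrt(2)/2, sqrt(2)/2) has norm sqrt(2)/2 -- not preserved.
(B) T(x,y) = (x + y, y): v = (1, 1) has norm max(|1|, |1|) = 1, but T(v) = (2, 1) has norm 2 -- not preserved.
(C) T(x,y) = (y, x): preserves the norm -- it only permutes the coordinates and/or flips signs, which leaves max(|x|, |y|) unchanged.
(D) T(x,y) = (x + y, x - y): v = (1, 1) has norm max(|1|, |1|) = 1, but T(v) = (2, 0) has norm 2 -- not preserved.

Therefore the answer is (C).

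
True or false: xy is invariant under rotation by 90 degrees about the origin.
False

Applying rotation by 90 degrees: x' = x*cos(90 degrees) - y*sin(90 degrees) = -y, y' = x*sin(90 degrees) + y*cos(90 degrees) = x

Substituting into xy:
(-y)(x)
= -xy

This differs from the original expression xy, so it is NOT invariant.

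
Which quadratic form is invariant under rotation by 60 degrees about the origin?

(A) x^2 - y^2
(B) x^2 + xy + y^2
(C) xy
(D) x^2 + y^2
D

Rotation by 60 degrees sends (x, y) to (x/2 - sqrt(3)y/2, sqrt(3)x/2 + y/2).
Substitute the transformed coordinates into each option and compare with the original:
(A) x^2 - y^2  ->  (x/2 - sqrt(3)y/2)^2 - (sqrt(3)x/2 + y/2)^2 = -x^2/2 - sqrt(3)xy + y^2/2   [differs from x^2 - y^2: not invariant]
(B) x^2 + xy + y^2  ->  (x/2 - sqrt(3)y/2)^2 + (x/2 - sqrt(3)y/2)(sqrt(3)x/2 + y/2) + (sqrt(3)x/2 + y/2)^2 = sqrt(3)x^2/4 + x^2 - xy/2 - sqrt(3)y^2/4 + y^2   [differs from x^2 + xy + y^2: not invariant]
(C) xy  ->  (x/2 - sqrt(3)y/2)(sqrt(3)x/2 + y/2) = sqrt(3)x^2/4 - xy/2 - sqrt(3)y^2/4   [differs from xy: not invariant]
(D) x^2 + y^2  ->  (x/2 - sqrt(3)y/2)^2 + (sqrt(3)x/2 + y/2)^2 = x^2 + y^2   [equals x^2 + y^2: invariant]

Only option (D), x^2 + y^2, is unchanged by the transformation.
x^2 + y^2 is the squared distance from the origin, which rotations preserve.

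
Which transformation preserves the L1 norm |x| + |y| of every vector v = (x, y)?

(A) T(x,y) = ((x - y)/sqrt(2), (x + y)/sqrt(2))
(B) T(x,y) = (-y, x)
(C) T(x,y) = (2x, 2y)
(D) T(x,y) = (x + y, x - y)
B

A transformation preserves a norm if ||T(v)|| = ||v|| for every v; a single vector where the norm changes rules an option out.

(A) T(x,y) = ((x - y)/sqrt(2), (x + y)/sqrt(2)): v = (1, 0) has norm |1| + |0| = 1, but T(v) = (sqrt(2)/2, sqrt(2)/2) has norm sqrt(2) -- not preserved.
(B) T(x,y) = (-y, x): preserves the norm -- it only permutes the coordinates and/or flips signs, which leaves |x| + |y| unchanged.
(C) T(x,y) = (2x, 2y): v = (1, 0) has norm |1| + |0| = 1, but T(v) = (2, 0) has norm 2 -- not preserved.
(D) T(x,y) = (x + y, x - y): v = (1, 0) has norm |1| + |0| = 1, but T(v) = (1, 1) has norm 2 -- not preserved.

Therefore the answer is (B).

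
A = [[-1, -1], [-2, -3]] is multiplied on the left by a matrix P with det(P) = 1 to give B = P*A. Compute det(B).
1

By the multiplicative property of determinants, det(B) = det(P*A) = det(P) * det(A) = det(A),
so the determinant is invariant under multiplication by any determinant-1 matrix; we just need det(A).

det(A) = (-1)(-3) - (-1)(-2) = 3 - 2 = 1

Therefore det(B) = 1 * 1 = 1.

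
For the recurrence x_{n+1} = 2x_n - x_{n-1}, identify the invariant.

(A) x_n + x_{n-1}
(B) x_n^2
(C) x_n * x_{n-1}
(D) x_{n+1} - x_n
D

For the recurrence x_{n+1} = 2x_n - x_{n-1}:

If x_{n+1} = 2x_n - x_{n-1}, then:
x_{n+1} - x_n = x_n - x_{n-1}
The first difference is constant throughout the sequence.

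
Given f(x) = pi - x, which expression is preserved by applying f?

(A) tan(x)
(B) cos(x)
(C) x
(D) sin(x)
D

For f(x) = pi - x:
sin(pi - x) = sin(x), so sine is invariant under this transformation.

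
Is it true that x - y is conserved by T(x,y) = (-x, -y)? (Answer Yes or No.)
No

Substitute T(x,y) = (-x, -y) into the expression and compare with the original.

Original: x - y
After applying T: (-x) - (-y) = -x + y

This differs from the original x - y (difference: -2x + 2y), so the expression is NOT invariant.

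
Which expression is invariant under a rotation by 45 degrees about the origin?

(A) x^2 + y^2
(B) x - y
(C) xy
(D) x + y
A

A rotation by 45 degrees sends (x, y) to (sqrt(2)x/2 - sqrt(2)y/2, sqrt(2)x/2 + sqrt(2)y/2).
Substitute the transformed coordinates into each option and compare with the original:
(A) x^2 + y^2  ->  (sqrt(2)x/2 - sqrt(2)y/2)^2 + (sqrt(2)x/2 + sqrt(2)y/2)^2 = x^2 + y^2   [equals x^2 + y^2: invariant]
(B) x - y  ->  (sqrt(2)x/2 - sqrt(2)y/2) - (sqrt(2)x/2 + sqrt(2)y/2) = -sqrt(2)y   [differs from x - y: not invariant]
(C) xy  ->  (sqrt(2)x/2 - sqrt(2)y/2)(sqrt(2)x/2 + sqrt(2)y/2) = x^2/2 - y^2/2   [differs from xy: not invariant]
(D) x + y  ->  (sqrt(2)x/2 - sqrt(2)y/2) + (sqrt(2)x/2 + sqrt(2)y/2) = sqrt(2)x   [differs from x + y: not invariant]

Only option (A), x^2 + y^2, is unchanged by the transformation.
Geometrically, x^2 + y^2 is the squared distance from the origin, which every rotation about the origin preserves.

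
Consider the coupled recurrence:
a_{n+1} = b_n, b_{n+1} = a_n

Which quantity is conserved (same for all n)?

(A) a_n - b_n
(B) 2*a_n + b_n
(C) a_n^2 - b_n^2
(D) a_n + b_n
D

Replace a_n by a_{n+1} = b_n and b_n by b_{n+1} = a_n in each option and simplify:
(A) a_n - b_n  ->  (b_n) - (a_n) = -a_n + b_n   [not conserved]
(B) 2*a_n + b_n  ->  2*(b_n) + (a_n) = a_n + 2*b_n   [not conserved]
(C) a_n^2 - b_n^2  ->  (b_n)^2 - (a_n)^2 = -a_n^2 + b_n^2   [not conserved]
(D) a_n + b_n  ->  (b_n) + (a_n) = a_n + b_n   [conserved]

Only (D) a_n + b_n returns to itself after one step, so it is the conserved quantity.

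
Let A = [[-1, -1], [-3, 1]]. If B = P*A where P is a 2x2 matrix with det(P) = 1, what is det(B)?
-4

By the multiplicative property of determinants, det(B) = det(P*A) = det(P) * det(A) = det(A),
so the determinant is invariant under multiplication by any determinant-1 matrix; we just need det(A).

det(A) = (-1)(1) - (-1)(-3) = -1 - 3 = -4

Therefore det(B) = 1 * (-4) = -4.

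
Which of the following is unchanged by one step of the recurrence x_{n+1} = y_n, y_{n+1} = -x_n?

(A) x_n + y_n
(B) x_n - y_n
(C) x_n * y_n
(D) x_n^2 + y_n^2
D

For the recurrence x_{n+1} = y_n, y_{n+1} = -x_n:

x_{n+1}^2 + y_{n+1}^2 = y_n^2 + (-x_n)^2 = x_n^2 + y_n^2
The sum of squares is conserved (like energy in a harmonic oscillator).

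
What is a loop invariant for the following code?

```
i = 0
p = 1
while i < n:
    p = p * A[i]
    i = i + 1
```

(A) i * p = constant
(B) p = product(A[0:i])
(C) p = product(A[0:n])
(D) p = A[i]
B

A loop invariant must hold before the first iteration and be re-established by every execution of the body.

(B) p = product(A[0:i]): Initially i = 0 and p = 1 = product of the empty slice A[0:0]. If p = product(A[0:i]) holds at the top of an iteration, the body sets p to product(A[0:i]) * A[i] = product(A[0:i+1]) and then i to i+1, so the property is restored. At exit i = n, giving p = product(A[0:n]).

The other options fail:
(A) i * p = constant: initially i * p = 0, but after one iteration it is 1 * A[0], which is nonzero in general.
(C) p = product(A[0:n]): false before the loop (p = 1, not the full product) -- it only becomes true at exit.
(D) p = A[i]: after the first iteration p = A[0] but i = 1; in general p is a product of several elements, not a single one.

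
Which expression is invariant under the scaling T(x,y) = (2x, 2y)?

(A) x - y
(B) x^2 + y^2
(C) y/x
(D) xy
C

Under the uniform scaling T(x,y) = (2x, 2y):
Substitute the transformed coordinates into each option and compare with the original:
(A) x - y  ->  (2x) - (2y) = 2x - 2y   [differs from x - y: not invariant]
(B) x^2 + y^2  ->  (2x)^2 + (2y)^2 = 4x^2 + 4y^2   [differs from x^2 + y^2: not invariant]
(C) y/x  ->  (2y)/(2x) = y/x   [equals y/x: invariant]
(D) xy  ->  (2x)(2y) = 4xy   [differs from xy: not invariant]

Only option (C), y/x, is unchanged by the transformation.
The common factor 2 cancels in a ratio of coordinates, while sums, products and sums of squares pick up factors of 2 or 4.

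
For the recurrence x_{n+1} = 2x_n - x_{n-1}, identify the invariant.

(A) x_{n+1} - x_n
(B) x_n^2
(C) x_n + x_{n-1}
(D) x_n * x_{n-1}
A

For the recurrence x_{n+1} = 2x_n - x_{n-1}:

If x_{n+1} = 2x_n - x_{n-1}, then:
x_{n+1} - x_n = x_n - x_{n-1}
The first difference is constant throughout the sequence.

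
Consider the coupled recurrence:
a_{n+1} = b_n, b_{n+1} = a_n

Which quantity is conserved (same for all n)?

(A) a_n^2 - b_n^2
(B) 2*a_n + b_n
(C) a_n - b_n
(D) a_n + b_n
D

Replace a_n by a_{n+1} = b_n and b_n by b_{n+1} = a_n in each option and simplify:
(A) a_n^2 - b_n^2  ->  (b_n)^2 - (a_n)^2 = -a_n^2 + b_n^2   [not conserved]
(B) 2*a_n + b_n  ->  2*(b_n) + (a_n) = a_n + 2*b_n   [not conserved]
(C) a_n - b_n  ->  (b_n) - (a_n) = -a_n + b_n   [not conserved]
(D) a_n + b_n  ->  (b_n) + (a_n) = a_n + b_n   [conserved]

Only (D) a_n + b_n returns to itself after one step, so it is the conserved quantity.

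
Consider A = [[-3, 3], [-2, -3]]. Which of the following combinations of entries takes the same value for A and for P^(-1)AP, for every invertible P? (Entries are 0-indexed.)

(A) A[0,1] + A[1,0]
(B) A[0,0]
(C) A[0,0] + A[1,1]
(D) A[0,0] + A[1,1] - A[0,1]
C

A[0,0] + A[1,1] is the trace of A. By the cyclic property of the trace, tr(P^(-1)AP) = tr(APP^(-1)) = tr(A), so it is the same for every matrix similar to A.

The other combinations are not similarity invariants. For example, take P = [[1, 1], [1, 2]] (det P = 1), so P^(-1) = [[2, -1], [-1, 1]] and
B = P^(-1)AP = [[5, 14], [-5, -11]].
Evaluating each option on A and on B:
(A) A[0,1] + A[1,0]: 1 for A, 9 for B -> changes
(B) A[0,0]: -3 for A, 5 for B -> changes
(C) A[0,0] + A[1,1]: -6 for A, -6 for B -> unchanged
(D) A[0,0] + A[1,1] - A[0,1]: -9 for A, -20 for B -> changes

Only (C) A[0,0] + A[1,1] = -6 survives (and it does so for every P, not just this one), so it is the invariant.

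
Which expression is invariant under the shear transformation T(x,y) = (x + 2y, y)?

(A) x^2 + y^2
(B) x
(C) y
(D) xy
C

Under the shear T(x,y) = (x + 2y, y):
Substitute the transformed coordinates into each option and compare with the original:
(A) x^2 + y^2  ->  (x + 2y)^2 + (y)^2 = x^2 + 4xy + 5y^2   [differs from x^2 + y^2: not invariant]
(B) x  ->  (x + 2y) = x + 2y   [differs from x: not invariant]
(C) y  ->  (y) = y   [equals y: invariant]
(D) xy  ->  (x + 2y)(y) = xy + 2y^2   [differs from xy: not invariant]

Only option (C), y, is unchanged by the transformation.
A horizontal shear moves points parallel to the x-axis, so the y-coordinate (and any function of y alone) is unchanged.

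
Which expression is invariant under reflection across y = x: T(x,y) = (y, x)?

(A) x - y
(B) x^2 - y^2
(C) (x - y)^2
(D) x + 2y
C

The map is reflection across y = x: T(x,y) = (y, x).
Substitute the transformed coordinates into each option and compare with the original:
(A) x - y  ->  (y) - (x) = -x + y   [differs from x - y: not invariant]
(B) x^2 - y^2  ->  (y)^2 - (x)^2 = -x^2 + y^2   [differs from x^2 - y^2: not invariant]
(C) (x - y)^2  ->  ((y) - (x))^2 = x^2 - 2xy + y^2   [equals (x - y)^2: invariant]
(D) x + 2y  ->  (y) + 2(x) = 2x + y   [differs from x + 2y: not invariant]

Only option (C), (x - y)^2, is unchanged by the transformation.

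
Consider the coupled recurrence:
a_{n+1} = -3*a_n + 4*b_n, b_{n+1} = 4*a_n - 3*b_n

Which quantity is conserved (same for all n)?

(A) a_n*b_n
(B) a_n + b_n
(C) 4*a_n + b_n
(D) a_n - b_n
B

Replace a_n by a_{n+1} = -3*a_n + 4*b_n and b_n by b_{n+1} = 4*a_n - 3*b_n in each option and simplify:
(A) a_n*b_n  ->  (-3*a_n + 4*b_n)*(4*a_n - 3*b_n) = -12*a_n^2 + 25*a_n*b_n - 12*b_n^2   [not conserved]
(B) a_n + b_n  ->  (-3*a_n + 4*b_n) + (4*a_n - 3*b_n) = a_n + b_n   [conserved]
(C) 4*a_n + b_n  ->  4*(-3*a_n + 4*b_n) + (4*a_n - 3*b_n) = -8*a_n + 13*b_n   [not conserved]
(D) a_n - b_n  ->  (-3*a_n + 4*b_n) - (4*a_n - 3*b_n) = -7*a_n + 7*b_n   [not conserved]

Only (B) a_n + b_n returns to itself after one step, so it is the conserved quantity.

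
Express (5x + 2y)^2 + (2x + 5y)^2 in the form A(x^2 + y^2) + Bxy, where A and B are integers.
29(x^2 + y^2) + 40xy

Expanding: (5x + 2y)^2 = 25x^2 + 20xy + 4y^2
(2x + 5y)^2 = 4x^2 + 20xy + 25y^2
Sum = (25+4)(x^2+y^2) + 40xy = 29(x^2 + y^2) + 40xy
This is symmetric in x and y.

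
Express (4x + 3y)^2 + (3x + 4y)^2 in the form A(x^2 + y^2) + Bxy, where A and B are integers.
25(x^2 + y^2) + 48xy

Expanding: (4x + 3y)^2 = 16x^2 + 24xy + 9y^2
(3x + 4y)^2 = 9x^2 + 24xy + 16y^2
Sum = (16+9)(x^2+y^2) + 48xy = 25(x^2 + y^2) + 48xy
This is symmetric in x and y.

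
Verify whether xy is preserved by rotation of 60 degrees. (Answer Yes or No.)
No

Applying rotation by 60 degrees: x' = x*cos(60 degrees) - y*sin(60 degrees) = x/2 - sqrt(3)y/2, y' = x*sin(60 degrees) + y*cos(60 degrees) = sqrt(3)x/2 + y/2

Substituting into xy:
(x/2 - sqrt(3)y/2)(sqrt(3)x/2 + y/2)
= sqrt(3)x^2/4 - xy/2 - sqrt(3)y^2/4

This differs from the original expression xy, so it is NOT invariant.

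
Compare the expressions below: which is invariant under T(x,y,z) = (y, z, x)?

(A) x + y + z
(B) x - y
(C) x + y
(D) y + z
A

Apply T(x,y,z) = (y, z, x) to each option, i.e. replace (x, y, z) by the transformed coordinates.
Substitute the transformed coordinates into each option and compare with the original:
(A) x + y + z  ->  (y) + (z) + (x) = x + y + z   [equals x + y + z: invariant]
(B) x - y  ->  (y) - (z) = y - z   [differs from x - y: not invariant]
(C) x + y  ->  (y) + (z) = y + z   [differs from x + y: not invariant]
(D) y + z  ->  (z) + (x) = x + z   [differs from y + z: not invariant]

Only option (A), x + y + z, is unchanged by the transformation.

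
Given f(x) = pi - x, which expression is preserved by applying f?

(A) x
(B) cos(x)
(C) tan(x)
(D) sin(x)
D

For f(x) = pi - x:
sin(pi - x) = sin(x), so sine is invariant under this transformation.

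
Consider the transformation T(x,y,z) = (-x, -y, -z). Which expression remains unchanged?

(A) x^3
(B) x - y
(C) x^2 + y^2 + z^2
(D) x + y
C

Apply T(x,y,z) = (-x, -y, -z) to each option, i.e. replace (x, y, z) by the transformed coordinates.
Substitute the transformed coordinates into each option and compare with the original:
(A) x^3  ->  (-x)^3 = -x^3   [differs from x^3: not invariant]
(B) x - y  ->  (-x) - (-y) = -x + y   [differs from x - y: not invariant]
(C) x^2 + y^2 + z^2  ->  (-x)^2 + (-y)^2 + (-z)^2 = x^2 + y^2 + z^2   [equals x^2 + y^2 + z^2: invariant]
(D) x + y  ->  (-x) + (-y) = -x - y   [differs from x + y: not invariant]

Only option (C), x^2 + y^2 + z^2, is unchanged by the transformation.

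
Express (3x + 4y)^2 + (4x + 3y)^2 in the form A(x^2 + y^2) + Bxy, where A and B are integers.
25(x^2 + y^2) + 48xy

Expanding: (3x + 4y)^2 = 9x^2 + 24xy + 16y^2
(4x + 3y)^2 = 16x^2 + 24xy + 9y^2
Sum = (9+16)(x^2+y^2) + 48xy = 25(x^2 + y^2) + 48xy
This is symmetric in x and y.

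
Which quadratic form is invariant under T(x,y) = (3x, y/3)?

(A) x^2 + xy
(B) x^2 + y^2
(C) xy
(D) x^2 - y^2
C

T multiplies x by 3 and divides y by 3.
Substitute the transformed coordinates into each option and compare with the original:
(A) x^2 + xy  ->  (3x)^2 + (3x)(y/3) = 9x^2 + xy   [differs from x^2 + xy: not invariant]
(B) x^2 + y^2  ->  (3x)^2 + (y/3)^2 = 9x^2 + y^2/9   [differs from x^2 + y^2: not invariant]
(C) xy  ->  (3x)(y/3) = xy   [equals xy: invariant]
(D) x^2 - y^2  ->  (3x)^2 - (y/3)^2 = 9x^2 - y^2/9   [differs from x^2 - y^2: not invariant]

Only option (C), xy, is unchanged by the transformation.
The factors 3 and 1/3 cancel only in the pure product xy.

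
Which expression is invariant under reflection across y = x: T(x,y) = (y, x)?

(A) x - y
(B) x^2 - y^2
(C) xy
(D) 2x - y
C

The map is reflection across y = x: T(x,y) = (y, x).
Substitute the transformed coordinates into each option and compare with the original:
(A) x - y  ->  (y) - (x) = -x + y   [differs from x - y: not invariant]
(B) x^2 - y^2  ->  (y)^2 - (x)^2 = -x^2 + y^2   [differs from x^2 - y^2: not invariant]
(C) xy  ->  (y)(x) = xy   [equals xy: invariant]
(D) 2x - y  ->  2(y) - (x) = -x + 2y   [differs from 2x - y: not invariant]

Only option (C), xy, is unchanged by the transformation.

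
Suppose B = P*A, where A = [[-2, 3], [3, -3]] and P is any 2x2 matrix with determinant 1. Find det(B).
-3

By the multiplicative property of determinants, det(B) = det(P*A) = det(P) * det(A) = det(A),
so the determinant is invariant under multiplication by any determinant-1 matrix; we just need det(A).

det(A) = (-2)(-3) - (3)(3) = 6 - 9 = -3

Therefore det(B) = 1 * (-3) = -3.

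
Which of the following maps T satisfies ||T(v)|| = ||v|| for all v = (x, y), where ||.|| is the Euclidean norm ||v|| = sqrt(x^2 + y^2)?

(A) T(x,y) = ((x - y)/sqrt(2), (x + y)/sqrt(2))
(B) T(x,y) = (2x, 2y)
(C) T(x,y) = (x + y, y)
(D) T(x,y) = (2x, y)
A

A transformation preserves a norm if ||T(v)|| = ||v|| for every v; a single vector where the norm changes rules an option out.

(A) T(x,y) = ((x - y)/sqrt(2), (x + y)/sqrt(2)): preserves the norm -- it is an orthogonal map (a rotation/reflection), and (sqrt(2)(x - y)/2)^2 + (sqrt(2)(x + y)/2)^2 simplifies to x^2 + y^2.
(B) T(x,y) = (2x, 2y): v = (1, 0) has norm sqrt((1)^2 + (0)^2) = 1, but T(v) = (2, 0) has norm 2 -- not preserved.
(C) T(x,y) = (x + y, y): v = (0, 1) has norm sqrt((0)^2 + (1)^2) = 1, but T(v) = (1, 1) has norm sqrt(2) -- not preserved.
(D) T(x,y) = (2x, y): v = (1, 0) has norm sqrt((1)^2 + (0)^2) = 1, but T(v) = (2, 0) has norm 2 -- not preserved.

Therefore the answer is (A).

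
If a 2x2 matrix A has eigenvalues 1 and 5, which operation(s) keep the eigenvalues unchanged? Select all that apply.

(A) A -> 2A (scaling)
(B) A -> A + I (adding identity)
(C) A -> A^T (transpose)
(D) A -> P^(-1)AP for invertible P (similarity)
C and D

Eigenvalues are preserved by:
1. Similarity transformations: A -> P^(-1)AP (same characteristic polynomial)
2. Transpose: A^T has the same eigenvalues as A

Eigenvalues are NOT preserved by:
- Adding identity: eigenvalues become 1+1, 5+1
- Scaling: eigenvalues become 2, 10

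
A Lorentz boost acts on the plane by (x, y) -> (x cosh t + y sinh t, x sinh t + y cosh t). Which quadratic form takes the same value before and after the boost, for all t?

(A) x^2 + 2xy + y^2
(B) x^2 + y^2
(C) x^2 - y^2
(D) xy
C

Write x' = x cosh t + y sinh t, y' = x sinh t + y cosh t and substitute into each option:
(A) x^2 + 2xy + y^2: (x' + y')^2 with x' + y' = (x + y)(cosh t + sinh t) = (x + y)e^t, so it becomes (x + y)^2 e^(2t)   [not invariant for t != 0]
(B) x^2 + y^2: (x cosh t + y sinh t)^2 + (x sinh t + y cosh t)^2 = (x^2 + y^2)(cosh^2 t + sinh^2 t) + 4xy sinh t cosh t = (x^2 + y^2) cosh 2t + 2xy sinh 2t   [not invariant for t != 0]
(C) x^2 - y^2: (x cosh t + y sinh t)^2 - (x sinh t + y cosh t)^2 = x^2(cosh^2 t - sinh^2 t) + 2xy(cosh t sinh t - sinh t cosh t) + y^2(sinh^2 t - cosh^2 t) = x^2 - y^2   [invariant, using cosh^2 t - sinh^2 t = 1]
(D) xy: (x cosh t + y sinh t)(x sinh t + y cosh t) = xy(cosh^2 t + sinh^2 t) + (x^2 + y^2) sinh t cosh t = xy cosh 2t + (x^2 + y^2)(sinh 2t)/2   [not invariant for t != 0]

Only (C) x^2 - y^2 is unchanged; it is the Minkowski form preserved by Lorentz boosts, just as x^2 + y^2 is preserved by ordinary rotations.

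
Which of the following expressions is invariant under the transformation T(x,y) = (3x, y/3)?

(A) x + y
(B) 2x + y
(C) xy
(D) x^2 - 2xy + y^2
C

An expression E(x,y) is invariant under T if E(T(x,y)) = E(x,y). Here T(x,y) = (3x, y/3).
Substitute the transformed coordinates into each option and compare with the original:
(A) x + y  ->  (3x) + (y/3) = 3x + y/3   [differs from x + y: not invariant]
(B) 2x + y  ->  2(3x) + (y/3) = 6x + y/3   [differs from 2x + y: not invariant]
(C) xy  ->  (3x)(y/3) = xy   [equals xy: invariant]
(D) x^2 - 2xy + y^2  ->  (3x)^2 - 2(3x)(y/3) + (y/3)^2 = 9x^2 - 2xy + y^2/9   [differs from x^2 - 2xy + y^2: not invariant]

Only option (C), xy, is unchanged by the transformation.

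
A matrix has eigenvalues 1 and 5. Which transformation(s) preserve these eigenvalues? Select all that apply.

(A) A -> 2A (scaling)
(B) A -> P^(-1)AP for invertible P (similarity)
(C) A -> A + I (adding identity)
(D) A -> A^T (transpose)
B and D

Eigenvalues are preserved by:
1. Similarity transformations: A -> P^(-1)AP (same characteristic polynomial)
2. Transpose: A^T has the same eigenvalues as A

Eigenvalues are NOT preserved by:
- Adding identity: eigenvalues become 1+1, 5+1
- Scaling: eigenvalues become 2, 10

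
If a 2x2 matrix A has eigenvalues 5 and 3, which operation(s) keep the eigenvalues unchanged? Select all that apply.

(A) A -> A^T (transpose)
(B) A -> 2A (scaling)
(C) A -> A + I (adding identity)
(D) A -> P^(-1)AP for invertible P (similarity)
A and D

Eigenvalues are preserved by:
1. Similarity transformations: A -> P^(-1)AP (same characteristic polynomial)
2. Transpose: A^T has the same eigenvalues as A

Eigenvalues are NOT preserved by:
- Adding identity: eigenvalues become 5+1, 3+1
- Scaling: eigenvalues become 10, 6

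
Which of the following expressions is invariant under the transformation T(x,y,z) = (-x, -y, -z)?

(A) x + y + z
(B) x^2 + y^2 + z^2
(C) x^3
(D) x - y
B

Apply T(x,y,z) = (-x, -y, -z) to each option, i.e. replace (x, y, z) by the transformed coordinates.
Substitute the transformed coordinates into each option and compare with the original:
(A) x + y + z  ->  (-x) + (-y) + (-z) = -x - y - z   [differs from x + y + z: not invariant]
(B) x^2 + y^2 + z^2  ->  (-x)^2 + (-y)^2 + (-z)^2 = x^2 + y^2 + z^2   [equals x^2 + y^2 + z^2: invariant]
(C) x^3  ->  (-x)^3 = -x^3   [differs from x^3: not invariant]
(D) x - y  ->  (-x) - (-y) = -x + y   [differs from x - y: not invariant]

Only option (B), x^2 + y^2 + z^2, is unchanged by the transformation.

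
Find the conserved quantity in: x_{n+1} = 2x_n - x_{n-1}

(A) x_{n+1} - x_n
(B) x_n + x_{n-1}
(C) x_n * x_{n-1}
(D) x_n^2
A

For the recurrence x_{n+1} = 2x_n - x_{n-1}:

If x_{n+1} = 2x_n - x_{n-1}, then:
x_{n+1} - x_n = x_n - x_{n-1}
The first difference is constant throughout the sequence.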